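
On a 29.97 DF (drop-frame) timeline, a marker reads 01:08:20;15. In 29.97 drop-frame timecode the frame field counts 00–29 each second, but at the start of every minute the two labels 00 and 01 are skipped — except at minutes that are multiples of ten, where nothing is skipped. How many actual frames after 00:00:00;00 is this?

122891

As if non-drop at 30 labels/s: (1 × 3600 + 8 × 60 + 20) × 30 + 15 = 123015.
Minute boundaries passed: 68; those not divisible by 10: 68 − 6 = 62; dropped labels = 2 × 62 = 124.
Actual frame index = 123015 − 124 = 122891.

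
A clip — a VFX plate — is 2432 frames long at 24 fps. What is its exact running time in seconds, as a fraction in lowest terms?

Running time = 2432 ÷ (24) = 2432 × 1/24 = 304/3 s.

304/3 seconds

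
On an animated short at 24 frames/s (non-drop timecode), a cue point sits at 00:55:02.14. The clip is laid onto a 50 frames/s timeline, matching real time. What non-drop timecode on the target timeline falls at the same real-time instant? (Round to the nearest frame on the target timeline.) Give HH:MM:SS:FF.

Source frame index: (0×3600 + 55×60 + 2) × 24 + 14 = 79262.
Real time: 79262 / (24) = 39631/12 s.
Target frame: (39631/12) × (50) = 990775/6 ≈ 165129.167 → 165129.
At 50 labels/s: frame 165129 → 00:55:02:29.

00:55:02:29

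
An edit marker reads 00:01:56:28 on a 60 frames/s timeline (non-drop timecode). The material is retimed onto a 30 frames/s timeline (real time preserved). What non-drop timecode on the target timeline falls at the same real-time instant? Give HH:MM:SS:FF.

Source frame index: (0×3600 + 1×60 + 56) × 60 + 28 = 6988.
Real time: 6988 / (60) = 1747/15 s.
Target frame: (1747/15) × (30) = 3494.
At 30 labels/s: frame 3494 → 00:01:56:14.

00:01:56:14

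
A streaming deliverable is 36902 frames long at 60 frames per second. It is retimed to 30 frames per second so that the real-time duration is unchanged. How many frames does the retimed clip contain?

18451 frames

Frames at target rate = 36902 × (30) / (60) = 18451.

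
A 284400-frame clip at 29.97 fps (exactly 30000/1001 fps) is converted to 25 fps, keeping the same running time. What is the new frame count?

237237 frames

Target frames = source frames × (target rate / source rate) = 284400 × (25)/(30000/1001) = 284400 × 1001/1200 = 237237.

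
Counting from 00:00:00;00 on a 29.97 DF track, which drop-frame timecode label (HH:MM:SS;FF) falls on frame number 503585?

Each 10-minute DF block holds 10 × 60 × 30 − 9 × 2 = 17982 frames. 503585 ÷ 17982 → 28 full blocks, remainder 89.
Within the partial block the first minute is 1800 frames and each further minute 1798, so 0 further minute boundaries passed. Total skipped labels = 18 × 28 + 2 × 0 = 504.
Non-drop label index = 503585 + 504 = 504089; at 30 labels/s that is 04:40:02:29, i.e. DF 04:40:02;29.

04:40:02;29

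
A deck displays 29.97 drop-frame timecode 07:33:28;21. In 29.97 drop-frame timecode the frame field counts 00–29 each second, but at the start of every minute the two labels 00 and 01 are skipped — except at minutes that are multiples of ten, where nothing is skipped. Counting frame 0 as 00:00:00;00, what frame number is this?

Complete 10-minute blocks: 45, each 17982 frames → 809190.
Remaining 3 whole minutes in the current block: 1800 + 2 × 1798 = 5396 frames.
Within the current minute: 28 × 30 + 21 − 2 = 859 (labels ;00/;01 skipped at this minute). Total = 809190 + 5396 + 859 = 815445.

815445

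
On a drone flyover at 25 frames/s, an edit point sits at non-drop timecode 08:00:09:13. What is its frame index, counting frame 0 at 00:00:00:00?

720238

Total seconds to the label: (8 × 3600 + 0 × 60 + 9) = 28809.
Frame index = 28809 × 25 + 13 = 720238.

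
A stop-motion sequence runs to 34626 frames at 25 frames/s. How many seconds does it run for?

Running time = 34626 / (25) = 1385.04 s.

1385.04 seconds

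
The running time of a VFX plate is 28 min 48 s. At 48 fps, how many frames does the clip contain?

82944 frames

28 min 48 s = 1728 s.
Frames = 1728 × 48 = 82944.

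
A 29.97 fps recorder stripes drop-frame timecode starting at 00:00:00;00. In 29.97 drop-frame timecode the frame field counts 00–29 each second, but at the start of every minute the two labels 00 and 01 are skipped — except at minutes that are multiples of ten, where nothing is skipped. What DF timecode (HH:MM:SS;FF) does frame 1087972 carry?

10:05:02;02

Ten DF minutes hold 17982 frames, so frame 1087972 lies in block 60 (frames 1078920–1096901) with 9052 frames into that block.
The block's first minute is 1800 frames and the rest 1798 each; 9052 frames reaches minute 5, so 60 × 18 + 5 × 2 = 1090 labels have been skipped so far.
Adding those back, label number 1087972 + 1090 = 1089062 at 30 labels/s is 36302 s + 2 f = 10 h 5 min 2 s frame 2, i.e. 10:05:02;02.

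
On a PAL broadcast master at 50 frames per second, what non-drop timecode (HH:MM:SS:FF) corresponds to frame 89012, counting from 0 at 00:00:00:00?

89012 ÷ 50 = 1780 full seconds, remainder 12 frames.
1780 s = 0 h 29 min 40 s.
Timecode: 00:29:40:12.

00:29:40:12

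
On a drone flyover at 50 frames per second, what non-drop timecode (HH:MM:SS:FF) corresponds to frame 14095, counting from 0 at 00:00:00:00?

14095 ÷ 50 = 281 full seconds, remainder 45 frames.
281 s = 0 h 4 min 41 s.
Timecode: 00:04:41:45.

00:04:41:45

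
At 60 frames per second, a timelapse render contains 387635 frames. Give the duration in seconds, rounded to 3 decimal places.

6460.583 seconds

Running time = 387635 × 1/60 = 77527/12 s ≈ 6460.583 s.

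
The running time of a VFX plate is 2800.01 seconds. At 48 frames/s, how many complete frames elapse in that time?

Frames = 2800.01 × 48 = 3360012/25 ≈ 134400.4800.
Complete frames: 134400.

134400 frames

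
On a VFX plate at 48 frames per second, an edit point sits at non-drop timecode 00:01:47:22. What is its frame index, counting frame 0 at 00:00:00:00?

5158

Total seconds to the label: (0 × 3600 + 1 × 60 + 47) = 107.
Frame index = 107 × 48 + 22 = 5158.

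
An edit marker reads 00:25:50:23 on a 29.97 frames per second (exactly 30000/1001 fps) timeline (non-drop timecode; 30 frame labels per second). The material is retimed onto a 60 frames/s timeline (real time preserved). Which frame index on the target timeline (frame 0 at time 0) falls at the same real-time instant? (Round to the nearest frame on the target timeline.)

frame 93139

Source frame index: (0×3600 + 25×60 + 50) × 30 + 23 = 46523.
Real time: 46523 / (30000/1001) = 46569523/30000 s.
Target frame: (46569523/30000) × (60) = 46569523/500 ≈ 93139.046 → 93139.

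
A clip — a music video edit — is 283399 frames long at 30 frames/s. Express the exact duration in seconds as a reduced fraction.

Running time = 283399 ÷ (30) = 283399 × 1/30 = 283399/30 s.

283399/30 seconds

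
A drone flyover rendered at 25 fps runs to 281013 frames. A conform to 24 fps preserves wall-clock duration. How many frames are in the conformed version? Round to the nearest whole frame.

269772 frames

Frames at target rate = 281013 × (24) / (25) = 6744312/25 ≈ 269772.480.
Nearest whole frame: 269772.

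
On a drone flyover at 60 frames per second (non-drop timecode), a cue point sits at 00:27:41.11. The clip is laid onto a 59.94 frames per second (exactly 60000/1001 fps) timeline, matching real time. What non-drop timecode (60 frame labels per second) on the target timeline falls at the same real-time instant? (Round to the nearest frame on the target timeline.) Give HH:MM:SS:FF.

Source frame index: (0×3600 + 27×60 + 41) × 60 + 11 = 99671.
Real time: 99671 / (60) = 99671/60 s.
Target frame: (99671/60) × (60000/1001) = 697000/7 ≈ 99571.429 → 99571.
At 60 labels/s: frame 99571 → 00:27:39:31.

00:27:39:31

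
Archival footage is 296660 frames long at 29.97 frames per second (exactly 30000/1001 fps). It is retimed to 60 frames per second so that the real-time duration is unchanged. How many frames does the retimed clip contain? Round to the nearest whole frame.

Frames at target rate = 296660 × (60) / (30000/1001) = 14847833/25 ≈ 593913.320.
Nearest whole frame: 593913.

593913 frames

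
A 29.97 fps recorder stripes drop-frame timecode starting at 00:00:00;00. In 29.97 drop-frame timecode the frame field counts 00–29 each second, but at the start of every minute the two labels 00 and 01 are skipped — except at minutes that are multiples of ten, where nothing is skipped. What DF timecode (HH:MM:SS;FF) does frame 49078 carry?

00:27:17;18

Ten DF minutes hold 17982 frames, so frame 49078 lies in block 2 (frames 35964–53945) with 13114 frames into that block.
The block's first minute is 1800 frames and the rest 1798 each; 13114 frames reaches minute 7, so 2 × 18 + 7 × 2 = 50 labels have been skipped so far.
Adding those back, label number 49078 + 50 = 49128 at 30 labels/s is 1637 s + 18 f = 0 h 27 min 17 s frame 18, i.e. 00:27:17;18.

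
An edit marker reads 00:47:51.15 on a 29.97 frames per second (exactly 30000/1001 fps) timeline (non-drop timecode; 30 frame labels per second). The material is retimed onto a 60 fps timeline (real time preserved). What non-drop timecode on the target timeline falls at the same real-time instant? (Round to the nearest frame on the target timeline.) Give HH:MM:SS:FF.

Source frame index: (0×3600 + 47×60 + 51) × 30 + 15 = 86145.
Real time: 86145 / (30000/1001) = 5748743/2000 s.
Target frame: (5748743/2000) × (60) = 17246229/100 ≈ 172462.290 → 172462.
At 60 labels/s: frame 172462 → 00:47:54:22.

00:47:54:22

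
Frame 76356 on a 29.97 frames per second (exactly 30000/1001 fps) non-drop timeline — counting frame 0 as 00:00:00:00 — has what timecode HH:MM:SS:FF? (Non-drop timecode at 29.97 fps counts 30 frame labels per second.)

76356 ÷ 30 = 2545 full seconds, remainder 6 frames.
2545 s = 0 h 42 min 25 s.
Timecode: 00:42:25:06.

00:42:25:06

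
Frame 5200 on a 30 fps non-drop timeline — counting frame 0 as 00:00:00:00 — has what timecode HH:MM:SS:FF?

00:02:53:10

5200 ÷ 30 = 173 full seconds, remainder 10 frames.
173 s = 0 h 2 min 53 s.
Timecode: 00:02:53:10.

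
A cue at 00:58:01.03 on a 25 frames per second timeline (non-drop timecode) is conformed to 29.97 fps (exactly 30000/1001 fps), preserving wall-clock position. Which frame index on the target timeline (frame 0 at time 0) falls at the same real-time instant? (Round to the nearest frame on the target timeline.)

frame 104329

Source frame index: (0×3600 + 58×60 + 1) × 25 + 3 = 87028.
Real time: 87028 / (25) = 87028/25 s.
Target frame: (87028/25) × (30000/1001) = 104433600/1001 ≈ 104329.271 → 104329.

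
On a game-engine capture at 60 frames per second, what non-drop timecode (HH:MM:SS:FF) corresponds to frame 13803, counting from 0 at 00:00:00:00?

00:03:50:03

13803 ÷ 60 = 230 full seconds, remainder 3 frames.
230 s = 0 h 3 min 50 s.
Timecode: 00:03:50:03.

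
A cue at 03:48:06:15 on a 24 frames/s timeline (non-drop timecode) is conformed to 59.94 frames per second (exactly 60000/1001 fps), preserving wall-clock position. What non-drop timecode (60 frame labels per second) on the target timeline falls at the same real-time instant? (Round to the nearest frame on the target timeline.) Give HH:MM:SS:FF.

03:47:52:57

Source frame index: (3×3600 + 48×60 + 6) × 24 + 15 = 328479.
Real time: 328479 / (24) = 109493/8 s.
Target frame: (109493/8) × (60000/1001) = 821197500/1001 ≈ 820377.123 → 820377.
At 60 labels/s: frame 820377 → 03:47:52:57.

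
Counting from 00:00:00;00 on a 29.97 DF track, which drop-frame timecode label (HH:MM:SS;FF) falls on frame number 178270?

Ten DF minutes hold 17982 frames, so frame 178270 lies in block 9 (frames 161838–179819) with 16432 frames into that block.
The block's first minute is 1800 frames and the rest 1798 each; 16432 frames reaches minute 9, so 9 × 18 + 9 × 2 = 180 labels have been skipped so far.
Adding those back, label number 178270 + 180 = 178450 at 30 labels/s is 5948 s + 10 f = 1 h 39 min 8 s frame 10, i.e. 01:39:08;10.

01:39:08;10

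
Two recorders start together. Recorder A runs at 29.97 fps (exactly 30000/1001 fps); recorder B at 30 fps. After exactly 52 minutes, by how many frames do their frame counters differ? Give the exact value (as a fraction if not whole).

52 min = 3120 s.
A emits 30000/1001 × 3120 = 7200000/77 frames; B emits 30 × 3120 = 93600.
Difference = 7200/77 frames (≈ 93.5065); B is ahead of A.

7200/77 frames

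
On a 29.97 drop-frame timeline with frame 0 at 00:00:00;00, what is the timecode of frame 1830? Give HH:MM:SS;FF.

Each 10-minute DF block holds 10 × 60 × 30 − 9 × 2 = 17982 frames. 1830 ÷ 17982 → 0 full blocks, remainder 1830.
Within the partial block the first minute is 1800 frames and each further minute 1798, so 1 further minute boundary passed. Total skipped labels = 18 × 0 + 2 × 1 = 2.
Non-drop label index = 1830 + 2 = 1832; at 30 labels/s that is 00:01:01:02, i.e. DF 00:01:01;02.

00:01:01;02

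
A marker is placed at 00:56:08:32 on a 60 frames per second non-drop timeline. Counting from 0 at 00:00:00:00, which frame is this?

Total seconds to the label: (0 × 3600 + 56 × 60 + 8) = 3368.
Frame index = 3368 × 60 + 32 = 202112.

frame 202112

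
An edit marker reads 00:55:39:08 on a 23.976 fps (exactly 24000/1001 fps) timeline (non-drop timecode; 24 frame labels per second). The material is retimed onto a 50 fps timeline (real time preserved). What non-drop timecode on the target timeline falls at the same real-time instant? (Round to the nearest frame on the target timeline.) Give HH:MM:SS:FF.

Source frame index: (0×3600 + 55×60 + 39) × 24 + 8 = 80144.
Real time: 80144 / (24000/1001) = 5014009/1500 s.
Target frame: (5014009/1500) × (50) = 5014009/30 ≈ 167133.633 → 167134.
At 50 labels/s: frame 167134 → 00:55:42:34.

00:55:42:34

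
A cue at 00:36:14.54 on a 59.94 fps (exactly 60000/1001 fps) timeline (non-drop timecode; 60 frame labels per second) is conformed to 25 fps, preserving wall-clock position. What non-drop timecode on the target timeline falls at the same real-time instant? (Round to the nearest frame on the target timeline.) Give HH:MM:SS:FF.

00:36:17:02

Source frame index: (0×3600 + 36×60 + 14) × 60 + 54 = 130494.
Real time: 130494 / (60000/1001) = 21770749/10000 s.
Target frame: (21770749/10000) × (25) = 21770749/400 ≈ 54426.872 → 54427.
At 25 labels/s: frame 54427 → 00:36:17:02.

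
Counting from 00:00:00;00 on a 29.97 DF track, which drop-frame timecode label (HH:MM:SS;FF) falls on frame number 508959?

04:43:02;09

Each 10-minute DF block holds 10 × 60 × 30 − 9 × 2 = 17982 frames. 508959 ÷ 17982 → 28 full blocks, remainder 5463.
Within the partial block the first minute is 1800 frames and each further minute 1798, so 3 further minute boundaries passed. Total skipped labels = 18 × 28 + 2 × 3 = 510.
Non-drop label index = 508959 + 510 = 509469; at 30 labels/s that is 04:43:02:09, i.e. DF 04:43:02;09.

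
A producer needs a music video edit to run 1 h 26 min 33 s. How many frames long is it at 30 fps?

155790 frames

1 h 26 min 33 s = 5193 s.
Frames = 5193 × 30 = 155790.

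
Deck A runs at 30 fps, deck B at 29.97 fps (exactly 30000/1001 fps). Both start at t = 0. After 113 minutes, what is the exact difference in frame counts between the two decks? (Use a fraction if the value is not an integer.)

203400/1001 frames

113 min = 6780 s.
A emits 30 × 6780 = 203400 frames; B emits 30000/1001 × 6780 = 203400000/1001.
Difference = 203400/1001 frames (≈ 203.1968); B is behind A.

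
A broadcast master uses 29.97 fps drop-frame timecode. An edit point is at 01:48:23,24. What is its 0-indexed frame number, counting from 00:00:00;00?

194918

Complete 10-minute blocks: 10, each 17982 frames → 179820.
Remaining 8 whole minutes in the current block: 1800 + 7 × 1798 = 14386 frames.
Within the current minute: 23 × 30 + 24 − 2 = 712 (labels ;00/;01 skipped at this minute). Total = 179820 + 14386 + 712 = 194918.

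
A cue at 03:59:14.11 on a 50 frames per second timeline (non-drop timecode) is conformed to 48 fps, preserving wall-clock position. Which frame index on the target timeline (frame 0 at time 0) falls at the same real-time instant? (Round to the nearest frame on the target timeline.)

Source frame index: (3×3600 + 59×60 + 14) × 50 + 11 = 717711.
Real time: 717711 / (50) = 717711/50 s.
Target frame: (717711/50) × (48) = 17225064/25 ≈ 689002.560 → 689003.

frame 689003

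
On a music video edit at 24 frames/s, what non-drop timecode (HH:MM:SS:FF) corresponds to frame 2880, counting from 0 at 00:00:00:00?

00:02:00:00

2880 ÷ 24 = 120 full seconds, remainder 0 frames.
120 s = 0 h 2 min 0 s.
Timecode: 00:02:00:00.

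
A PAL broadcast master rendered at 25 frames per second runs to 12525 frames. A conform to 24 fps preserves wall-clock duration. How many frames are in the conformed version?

Target frames = source frames × (target rate / source rate) = 12525 × (24)/(25) = 12525 × 24/25 = 12024.

12024 frames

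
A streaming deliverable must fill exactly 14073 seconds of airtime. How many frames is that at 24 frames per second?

337752 frames

Frames = 14073 × 24 = 337752.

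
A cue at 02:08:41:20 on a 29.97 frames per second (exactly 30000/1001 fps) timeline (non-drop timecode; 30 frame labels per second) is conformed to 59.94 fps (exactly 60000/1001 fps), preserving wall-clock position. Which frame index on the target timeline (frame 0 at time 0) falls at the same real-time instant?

Source frame index: (2×3600 + 8×60 + 41) × 30 + 20 = 231650.
Real time: 231650 / (30000/1001) = 4637633/600 s.
Target frame: (4637633/600) × (60000/1001) = 463300.

frame 463300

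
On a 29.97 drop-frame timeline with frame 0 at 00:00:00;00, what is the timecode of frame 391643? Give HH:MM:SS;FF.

Ten DF minutes hold 17982 frames, so frame 391643 lies in block 21 (frames 377622–395603) with 14021 frames into that block.
The block's first minute is 1800 frames and the rest 1798 each; 14021 frames reaches minute 7, so 21 × 18 + 7 × 2 = 392 labels have been skipped so far.
Adding those back, label number 391643 + 392 = 392035 at 30 labels/s is 13067 s + 25 f = 3 h 37 min 47 s frame 25, i.e. 03:37:47;25.

03:37:47;25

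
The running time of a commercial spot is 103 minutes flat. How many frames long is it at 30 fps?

103 min = 6180 s.
Frames = 6180 × 30 = 185400.

185400 frames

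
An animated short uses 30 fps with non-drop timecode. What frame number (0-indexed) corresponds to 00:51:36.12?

92892

Total seconds to the label: (0 × 3600 + 51 × 60 + 36) = 3096.
Frame index = 3096 × 30 + 12 = 92892.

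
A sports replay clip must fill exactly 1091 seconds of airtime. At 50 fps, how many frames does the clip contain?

Frames = 1091 × 50 = 54550.

54550 frames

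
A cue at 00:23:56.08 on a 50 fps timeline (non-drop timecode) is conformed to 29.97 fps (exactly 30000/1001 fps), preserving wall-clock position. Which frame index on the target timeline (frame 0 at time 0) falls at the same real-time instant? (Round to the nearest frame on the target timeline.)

frame 43042

Source frame index: (0×3600 + 23×60 + 56) × 50 + 8 = 71808.
Real time: 71808 / (50) = 35904/25 s.
Target frame: (35904/25) × (30000/1001) = 3916800/91 ≈ 43041.758 → 43042.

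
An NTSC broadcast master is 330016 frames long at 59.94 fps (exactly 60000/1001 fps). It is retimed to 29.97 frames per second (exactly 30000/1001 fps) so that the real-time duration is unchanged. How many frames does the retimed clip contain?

165008 frames

Target frames = source frames × (target rate / source rate) = 330016 × (30000/1001)/(60000/1001) = 330016 × 1/2 = 165008.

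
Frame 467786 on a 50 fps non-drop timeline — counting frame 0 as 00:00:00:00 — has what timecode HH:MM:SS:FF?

467786 ÷ 50 = 9355 full seconds, remainder 36 frames.
9355 s = 2 h 35 min 55 s.
Timecode: 02:35:55:36.

02:35:55:36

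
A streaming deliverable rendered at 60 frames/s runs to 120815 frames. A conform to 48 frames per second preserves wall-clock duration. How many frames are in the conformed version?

Target frames = source frames × (target rate / source rate) = 120815 × (48)/(60) = 120815 × 4/5 = 96652.

96652 frames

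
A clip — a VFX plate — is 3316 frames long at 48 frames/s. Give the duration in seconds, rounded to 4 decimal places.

69.0833 seconds

Running time = 3316 × 1/48 = 829/12 s ≈ 69.0833 s.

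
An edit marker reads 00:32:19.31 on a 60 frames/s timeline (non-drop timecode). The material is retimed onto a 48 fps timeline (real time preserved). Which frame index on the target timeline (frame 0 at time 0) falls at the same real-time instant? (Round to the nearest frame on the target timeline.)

frame 93097

Source frame index: (0×3600 + 32×60 + 19) × 60 + 31 = 116371.
Real time: 116371 / (60) = 116371/60 s.
Target frame: (116371/60) × (48) = 465484/5 ≈ 93096.800 → 93097.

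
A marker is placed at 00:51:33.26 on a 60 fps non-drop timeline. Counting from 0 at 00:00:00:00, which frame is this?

frame 185606

Total seconds to the label: (0 × 3600 + 51 × 60 + 33) = 3093.
Frame index = 3093 × 60 + 26 = 185606.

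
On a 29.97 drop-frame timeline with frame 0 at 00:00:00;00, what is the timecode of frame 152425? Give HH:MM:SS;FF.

01:24:45;27

Ten DF minutes hold 17982 frames, so frame 152425 lies in block 8 (frames 143856–161837) with 8569 frames into that block.
The block's first minute is 1800 frames and the rest 1798 each; 8569 frames reaches minute 4, so 8 × 18 + 4 × 2 = 152 labels have been skipped so far.
Adding those back, label number 152425 + 152 = 152577 at 30 labels/s is 5085 s + 27 f = 1 h 24 min 45 s frame 27, i.e. 01:24:45;27.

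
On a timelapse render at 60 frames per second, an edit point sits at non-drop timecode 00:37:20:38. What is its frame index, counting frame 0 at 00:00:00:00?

frame 134438

Total seconds to the label: (0 × 3600 + 37 × 60 + 20) = 2240.
Frame index = 2240 × 60 + 38 = 134438.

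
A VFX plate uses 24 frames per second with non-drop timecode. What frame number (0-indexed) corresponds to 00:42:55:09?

frame 61809

Total seconds to the label: (0 × 3600 + 42 × 60 + 55) = 2575.
Frame index = 2575 × 24 + 9 = 61809.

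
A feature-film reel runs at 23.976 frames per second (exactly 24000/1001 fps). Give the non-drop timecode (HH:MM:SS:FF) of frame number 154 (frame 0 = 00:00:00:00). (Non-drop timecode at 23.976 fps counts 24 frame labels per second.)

00:00:06:10

154 ÷ 24 = 6 full seconds, remainder 10 frames.
6 s = 0 h 0 min 6 s.
Timecode: 00:00:06:10.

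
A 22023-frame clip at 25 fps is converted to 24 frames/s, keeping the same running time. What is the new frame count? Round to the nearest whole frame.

Frames at target rate = 22023 × (24) / (25) = 528552/25 ≈ 21142.080.
Nearest whole frame: 21142.

21142 frames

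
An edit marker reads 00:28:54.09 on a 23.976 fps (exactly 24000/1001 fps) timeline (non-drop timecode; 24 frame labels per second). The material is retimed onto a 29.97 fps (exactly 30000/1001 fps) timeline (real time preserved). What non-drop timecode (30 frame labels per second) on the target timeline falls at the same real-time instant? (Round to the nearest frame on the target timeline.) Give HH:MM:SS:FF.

Source frame index: (0×3600 + 28×60 + 54) × 24 + 9 = 41625.
Real time: 41625 / (24000/1001) = 111111/64 s.
Target frame: (111111/64) × (30000/1001) = 208125/4 ≈ 52031.250 → 52031.
At 30 labels/s: frame 52031 → 00:28:54:11.

00:28:54:11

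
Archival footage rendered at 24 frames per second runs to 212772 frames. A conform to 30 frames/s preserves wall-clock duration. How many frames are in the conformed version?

Target frames = source frames × (target rate / source rate) = 212772 × (30)/(24) = 212772 × 5/4 = 265965.

265965 frames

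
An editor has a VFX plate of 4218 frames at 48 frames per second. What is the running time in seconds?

Running time = 4218 / (48) = 87.875 s.

87.875 seconds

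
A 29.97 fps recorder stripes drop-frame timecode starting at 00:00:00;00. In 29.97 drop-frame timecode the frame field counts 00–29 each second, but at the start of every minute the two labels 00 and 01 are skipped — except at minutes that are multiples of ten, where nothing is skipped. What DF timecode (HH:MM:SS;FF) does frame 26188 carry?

00:14:33;24

Each 10-minute DF block holds 10 × 60 × 30 − 9 × 2 = 17982 frames. 26188 ÷ 17982 → 1 full block, remainder 8206.
Within the partial block the first minute is 1800 frames and each further minute 1798, so 4 further minute boundaries passed. Total skipped labels = 18 × 1 + 2 × 4 = 26.
Non-drop label index = 26188 + 26 = 26214; at 30 labels/s that is 00:14:33:24, i.e. DF 00:14:33;24.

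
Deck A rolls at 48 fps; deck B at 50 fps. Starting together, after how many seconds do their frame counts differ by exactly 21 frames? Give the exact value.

The gap grows by |50 − 48| = 2 frames per second.
Time for a 21-frame gap: 21 ÷ (2) = 10.5 s.

10.5 seconds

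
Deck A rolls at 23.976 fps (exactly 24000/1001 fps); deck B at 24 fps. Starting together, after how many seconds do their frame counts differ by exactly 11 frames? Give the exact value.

11011/24 seconds

The gap grows by |24 − 24000/1001| = 24/1001 frames per second.
Time for a 11-frame gap: 11 ÷ (24/1001) = 11011/24 s.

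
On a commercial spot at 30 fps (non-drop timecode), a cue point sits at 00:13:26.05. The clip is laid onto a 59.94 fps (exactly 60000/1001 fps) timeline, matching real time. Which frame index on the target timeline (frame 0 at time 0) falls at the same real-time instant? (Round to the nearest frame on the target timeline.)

frame 48322

Source frame index: (0×3600 + 13×60 + 26) × 30 + 5 = 24185.
Real time: 24185 / (30) = 4837/6 s.
Target frame: (4837/6) × (60000/1001) = 6910000/143 ≈ 48321.678 → 48322.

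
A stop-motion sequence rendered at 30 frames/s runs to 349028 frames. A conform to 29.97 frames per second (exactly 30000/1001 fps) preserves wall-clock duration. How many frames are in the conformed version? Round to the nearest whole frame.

Frames at target rate = 349028 × (30000/1001) / (30) = 349028000/1001 ≈ 348679.321.
Nearest whole frame: 348679.

348679 frames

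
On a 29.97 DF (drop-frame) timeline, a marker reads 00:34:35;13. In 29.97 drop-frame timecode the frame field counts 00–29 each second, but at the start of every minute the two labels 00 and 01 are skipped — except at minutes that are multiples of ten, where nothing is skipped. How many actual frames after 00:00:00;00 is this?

As if non-drop at 30 labels/s: (0 × 3600 + 34 × 60 + 35) × 30 + 13 = 62263.
Minute boundaries passed: 34; those not divisible by 10: 34 − 3 = 31; dropped labels = 2 × 31 = 62.
Actual frame index = 62263 − 62 = 62201.

62201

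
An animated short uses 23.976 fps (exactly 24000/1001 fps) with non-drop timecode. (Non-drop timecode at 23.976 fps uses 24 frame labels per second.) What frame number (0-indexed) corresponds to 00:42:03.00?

Total seconds to the label: (0 × 3600 + 42 × 60 + 3) = 2523.
Frame index = 2523 × 24 + 0 = 60552.

frame 60552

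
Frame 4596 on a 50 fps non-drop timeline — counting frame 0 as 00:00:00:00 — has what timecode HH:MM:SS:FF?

4596 ÷ 50 = 91 full seconds, remainder 46 frames.
91 s = 0 h 1 min 31 s.
Timecode: 00:01:31:46.

00:01:31:46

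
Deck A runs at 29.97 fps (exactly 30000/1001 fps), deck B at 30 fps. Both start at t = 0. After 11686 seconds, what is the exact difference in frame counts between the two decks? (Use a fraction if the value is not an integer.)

350580/1001 frames

A emits 30000/1001 × 11686 = 350580000/1001 frames; B emits 30 × 11686 = 350580.
Difference = 350580/1001 frames (≈ 350.2298); B is ahead of A.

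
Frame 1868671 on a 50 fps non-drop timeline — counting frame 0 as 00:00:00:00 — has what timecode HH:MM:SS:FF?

10:22:53:21

1868671 ÷ 50 = 37373 full seconds, remainder 21 frames.
37373 s = 10 h 22 min 53 s.
Timecode: 10:22:53:21.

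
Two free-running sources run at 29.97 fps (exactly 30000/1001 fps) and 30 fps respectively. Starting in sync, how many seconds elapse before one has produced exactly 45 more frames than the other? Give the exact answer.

1501.5 seconds

The gap grows by |30 − 30000/1001| = 30/1001 frames per second.
Time for a 45-frame gap: 45 ÷ (30/1001) = 1501.5 s.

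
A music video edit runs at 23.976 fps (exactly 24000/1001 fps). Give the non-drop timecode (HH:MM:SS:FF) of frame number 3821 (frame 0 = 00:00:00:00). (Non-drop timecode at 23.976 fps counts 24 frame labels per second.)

3821 ÷ 24 = 159 full seconds, remainder 5 frames.
159 s = 0 h 2 min 39 s.
Timecode: 00:02:39:05.

00:02:39:05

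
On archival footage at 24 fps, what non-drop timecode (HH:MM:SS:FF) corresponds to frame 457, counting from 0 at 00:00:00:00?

00:00:19:01

457 ÷ 24 = 19 full seconds, remainder 1 frame.
19 s = 0 h 0 min 19 s.
Timecode: 00:00:19:01.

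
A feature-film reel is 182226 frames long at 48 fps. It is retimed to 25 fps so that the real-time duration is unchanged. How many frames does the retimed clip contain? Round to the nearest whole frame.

94909 frames

Frames at target rate = 182226 × (25) / (48) = 759275/8 ≈ 94909.375.
Nearest whole frame: 94909.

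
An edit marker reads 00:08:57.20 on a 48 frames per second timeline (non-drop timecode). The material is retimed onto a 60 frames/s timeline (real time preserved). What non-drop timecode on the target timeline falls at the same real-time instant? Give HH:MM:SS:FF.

Source frame index: (0×3600 + 8×60 + 57) × 48 + 20 = 25796.
Real time: 25796 / (48) = 6449/12 s.
Target frame: (6449/12) × (60) = 32245.
At 60 labels/s: frame 32245 → 00:08:57:25.

00:08:57:25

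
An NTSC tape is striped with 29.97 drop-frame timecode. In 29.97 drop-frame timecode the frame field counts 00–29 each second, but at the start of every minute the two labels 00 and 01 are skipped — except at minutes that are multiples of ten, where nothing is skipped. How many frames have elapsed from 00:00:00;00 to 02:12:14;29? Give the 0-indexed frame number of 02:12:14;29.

237811

As if non-drop at 30 labels/s: (2 × 3600 + 12 × 60 + 14) × 30 + 29 = 238049.
Minute boundaries passed: 132; those not divisible by 10: 132 − 13 = 119; dropped labels = 2 × 119 = 238.
Actual frame index = 238049 − 238 = 237811.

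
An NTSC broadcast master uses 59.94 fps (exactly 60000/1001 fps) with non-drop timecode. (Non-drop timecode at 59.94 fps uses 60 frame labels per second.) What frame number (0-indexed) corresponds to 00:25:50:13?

Total seconds to the label: (0 × 3600 + 25 × 60 + 50) = 1550.
Frame index = 1550 × 60 + 13 = 93013.

93013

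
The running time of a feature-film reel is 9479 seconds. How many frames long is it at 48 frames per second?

Frames = 9479 × 48 = 454992.

454992 frames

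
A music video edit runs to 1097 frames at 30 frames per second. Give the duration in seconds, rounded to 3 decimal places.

36.567 seconds

Running time = 1097 × 1/30 = 1097/30 s ≈ 36.567 s.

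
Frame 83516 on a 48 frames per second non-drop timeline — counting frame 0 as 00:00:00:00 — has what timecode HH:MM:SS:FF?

83516 ÷ 48 = 1739 full seconds, remainder 44 frames.
1739 s = 0 h 28 min 59 s.
Timecode: 00:28:59:44.

00:28:59:44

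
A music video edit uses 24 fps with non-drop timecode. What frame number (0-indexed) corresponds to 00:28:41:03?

41307

Total seconds to the label: (0 × 3600 + 28 × 60 + 41) = 1721.
Frame index = 1721 × 24 + 3 = 41307.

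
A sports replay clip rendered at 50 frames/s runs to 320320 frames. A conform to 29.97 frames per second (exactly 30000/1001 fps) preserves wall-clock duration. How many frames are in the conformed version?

192000 frames

Target frames = source frames × (target rate / source rate) = 320320 × (30000/1001)/(50) = 320320 × 600/1001 = 192000.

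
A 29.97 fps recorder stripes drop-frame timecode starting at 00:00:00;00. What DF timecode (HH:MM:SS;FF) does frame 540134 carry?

05:00:22;14

Ten DF minutes hold 17982 frames, so frame 540134 lies in block 30 (frames 539460–557441) with 674 frames into that block.
The block's first minute is 1800 frames and the rest 1798 each; 674 frames reaches minute 0, so 30 × 18 + 0 × 2 = 540 labels have been skipped so far.
Adding those back, label number 540134 + 540 = 540674 at 30 labels/s is 18022 s + 14 f = 5 h 0 min 22 s frame 14, i.e. 05:00:22;14.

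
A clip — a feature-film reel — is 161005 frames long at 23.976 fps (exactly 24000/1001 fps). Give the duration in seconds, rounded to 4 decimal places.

Running time = 161005 × 1001/24000 = 32233201/4800 s ≈ 6715.2502 s.

6715.2502 seconds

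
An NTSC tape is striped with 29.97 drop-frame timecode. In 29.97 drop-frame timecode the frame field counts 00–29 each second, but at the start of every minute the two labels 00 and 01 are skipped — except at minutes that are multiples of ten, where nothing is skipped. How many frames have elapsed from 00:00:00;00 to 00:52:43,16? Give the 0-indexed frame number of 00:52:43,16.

Complete 10-minute blocks: 5, each 17982 frames → 89910.
Remaining 2 whole minutes in the current block: 1800 + 1 × 1798 = 3598 frames.
Within the current minute: 43 × 30 + 16 − 2 = 1304 (labels ;00/;01 skipped at this minute). Total = 89910 + 3598 + 1304 = 94812.

94812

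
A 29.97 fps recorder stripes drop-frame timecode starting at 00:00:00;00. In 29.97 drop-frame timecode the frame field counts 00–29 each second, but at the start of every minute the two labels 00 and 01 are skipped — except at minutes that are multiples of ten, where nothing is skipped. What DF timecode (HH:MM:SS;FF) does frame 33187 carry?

00:18:27;11

Each 10-minute DF block holds 10 × 60 × 30 − 9 × 2 = 17982 frames. 33187 ÷ 17982 → 1 full block, remainder 15205.
Within the partial block the first minute is 1800 frames and each further minute 1798, so 8 further minute boundaries passed. Total skipped labels = 18 × 1 + 2 × 8 = 34.
Non-drop label index = 33187 + 34 = 33221; at 30 labels/s that is 00:18:27:11, i.e. DF 00:18:27;11.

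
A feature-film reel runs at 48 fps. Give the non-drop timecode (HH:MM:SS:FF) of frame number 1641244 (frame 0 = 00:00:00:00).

1641244 ÷ 48 = 34192 full seconds, remainder 28 frames.
34192 s = 9 h 29 min 52 s.
Timecode: 09:29:52:28.

09:29:52:28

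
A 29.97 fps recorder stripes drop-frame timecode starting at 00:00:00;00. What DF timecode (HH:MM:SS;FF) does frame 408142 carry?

03:46:58;10

Each 10-minute DF block holds 10 × 60 × 30 − 9 × 2 = 17982 frames. 408142 ÷ 17982 → 22 full blocks, remainder 12538.
Within the partial block the first minute is 1800 frames and each further minute 1798, so 6 further minute boundaries passed. Total skipped labels = 18 × 22 + 2 × 6 = 408.
Non-drop label index = 408142 + 408 = 408550; at 30 labels/s that is 03:46:58:10, i.e. DF 03:46:58;10.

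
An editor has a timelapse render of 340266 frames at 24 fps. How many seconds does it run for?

14177.75 seconds

Running time = 340266 / (24) = 14177.75 s.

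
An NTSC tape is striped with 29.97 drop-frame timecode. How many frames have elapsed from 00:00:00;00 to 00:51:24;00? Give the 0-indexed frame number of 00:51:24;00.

As if non-drop at 30 labels/s: (0 × 3600 + 51 × 60 + 24) × 30 + 0 = 92520.
Minute boundaries passed: 51; those not divisible by 10: 51 − 5 = 46; dropped labels = 2 × 46 = 92.
Actual frame index = 92520 − 92 = 92428.

92428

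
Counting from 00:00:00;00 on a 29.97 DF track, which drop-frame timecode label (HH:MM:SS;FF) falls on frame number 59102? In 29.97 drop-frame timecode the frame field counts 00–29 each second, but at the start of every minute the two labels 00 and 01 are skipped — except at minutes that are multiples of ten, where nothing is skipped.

Ten DF minutes hold 17982 frames, so frame 59102 lies in block 3 (frames 53946–71927) with 5156 frames into that block.
The block's first minute is 1800 frames and the rest 1798 each; 5156 frames reaches minute 2, so 3 × 18 + 2 × 2 = 58 labels have been skipped so far.
Adding those back, label number 59102 + 58 = 59160 at 30 labels/s is 1972 s + 0 f = 0 h 32 min 52 s frame 0, i.e. 00:32:52;00.

00:32:52;00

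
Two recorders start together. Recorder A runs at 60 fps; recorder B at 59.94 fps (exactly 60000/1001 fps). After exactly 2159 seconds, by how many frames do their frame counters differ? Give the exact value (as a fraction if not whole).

A emits 60 × 2159 = 129540 frames; B emits 60000/1001 × 2159 = 129540000/1001.
Difference = 129540/1001 frames (≈ 129.4106); B is behind A.

129540/1001 frames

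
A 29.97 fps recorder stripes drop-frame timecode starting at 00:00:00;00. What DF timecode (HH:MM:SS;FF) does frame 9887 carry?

00:05:29;27

Each 10-minute DF block holds 10 × 60 × 30 − 9 × 2 = 17982 frames. 9887 ÷ 17982 → 0 full blocks, remainder 9887.
Within the partial block the first minute is 1800 frames and each further minute 1798, so 5 further minute boundaries passed. Total skipped labels = 18 × 0 + 2 × 5 = 10.
Non-drop label index = 9887 + 10 = 9897; at 30 labels/s that is 00:05:29:27, i.e. DF 00:05:29;27.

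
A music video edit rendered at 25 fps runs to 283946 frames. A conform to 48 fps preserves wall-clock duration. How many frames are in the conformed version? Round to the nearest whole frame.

545176 frames

Frames at target rate = 283946 × (48) / (25) = 13629408/25 ≈ 545176.320.
Nearest whole frame: 545176.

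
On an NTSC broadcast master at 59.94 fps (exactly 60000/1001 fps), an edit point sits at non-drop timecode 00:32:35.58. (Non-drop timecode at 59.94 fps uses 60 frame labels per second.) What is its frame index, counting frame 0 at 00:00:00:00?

Total seconds to the label: (0 × 3600 + 32 × 60 + 35) = 1955.
Frame index = 1955 × 60 + 58 = 117358.

117358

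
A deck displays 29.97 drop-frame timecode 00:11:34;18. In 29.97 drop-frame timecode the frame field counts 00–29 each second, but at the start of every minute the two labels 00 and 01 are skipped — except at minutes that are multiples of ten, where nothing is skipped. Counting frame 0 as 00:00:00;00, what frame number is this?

20818

As if non-drop at 30 labels/s: (0 × 3600 + 11 × 60 + 34) × 30 + 18 = 20838.
Minute boundaries passed: 11; those not divisible by 10: 11 − 1 = 10; dropped labels = 2 × 10 = 20.
Actual frame index = 20838 − 20 = 20818.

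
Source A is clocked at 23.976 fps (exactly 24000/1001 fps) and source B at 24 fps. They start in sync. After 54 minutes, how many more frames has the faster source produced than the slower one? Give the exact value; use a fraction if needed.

77760/1001 frames

54 min = 3240 s.
A emits 24000/1001 × 3240 = 77760000/1001 frames; B emits 24 × 3240 = 77760.
Difference = 77760/1001 frames (≈ 77.6823); B is ahead of A.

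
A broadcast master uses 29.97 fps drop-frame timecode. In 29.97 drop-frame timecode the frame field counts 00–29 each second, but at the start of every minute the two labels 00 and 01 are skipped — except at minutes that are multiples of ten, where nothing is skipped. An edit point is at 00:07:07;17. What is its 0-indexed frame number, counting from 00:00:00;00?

12813

Complete 10-minute blocks: 0, each 17982 frames → 0.
Remaining 7 whole minutes in the current block: 1800 + 6 × 1798 = 12588 frames.
Within the current minute: 7 × 30 + 17 − 2 = 225 (labels ;00/;01 skipped at this minute). Total = 0 + 12588 + 225 = 12813.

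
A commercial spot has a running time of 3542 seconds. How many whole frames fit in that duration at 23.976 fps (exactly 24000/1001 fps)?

Frames = 3542 × 24000/1001 = 1104000/13 ≈ 84923.0769.
Complete frames: 84923.

84923 frames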